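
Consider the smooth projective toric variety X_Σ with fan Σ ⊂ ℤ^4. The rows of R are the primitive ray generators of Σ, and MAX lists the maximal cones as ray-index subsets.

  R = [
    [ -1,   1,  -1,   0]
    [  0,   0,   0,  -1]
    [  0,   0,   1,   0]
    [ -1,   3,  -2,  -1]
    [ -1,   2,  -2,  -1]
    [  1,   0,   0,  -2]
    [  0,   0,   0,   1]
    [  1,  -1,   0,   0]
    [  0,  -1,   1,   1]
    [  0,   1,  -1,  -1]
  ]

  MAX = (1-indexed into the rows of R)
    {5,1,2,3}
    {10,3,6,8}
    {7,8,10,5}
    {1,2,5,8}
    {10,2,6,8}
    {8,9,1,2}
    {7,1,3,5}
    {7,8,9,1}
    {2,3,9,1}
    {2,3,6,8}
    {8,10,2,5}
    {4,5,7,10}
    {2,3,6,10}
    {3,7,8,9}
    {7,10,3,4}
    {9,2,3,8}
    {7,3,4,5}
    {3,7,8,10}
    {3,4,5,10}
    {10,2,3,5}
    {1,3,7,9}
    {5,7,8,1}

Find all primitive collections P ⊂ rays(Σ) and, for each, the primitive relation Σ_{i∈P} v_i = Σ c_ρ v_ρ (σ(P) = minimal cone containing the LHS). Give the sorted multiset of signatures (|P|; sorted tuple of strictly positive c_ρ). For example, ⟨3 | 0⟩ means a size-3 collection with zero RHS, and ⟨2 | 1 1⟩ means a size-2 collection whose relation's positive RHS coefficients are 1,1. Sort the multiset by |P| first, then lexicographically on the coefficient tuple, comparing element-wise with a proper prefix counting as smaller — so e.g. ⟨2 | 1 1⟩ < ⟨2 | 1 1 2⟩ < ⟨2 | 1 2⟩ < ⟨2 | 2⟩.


The 17 primitive collections of Σ (r=10, n=4):

  • {2,7}:  v_{2} + v_{7} = 0  so sig = ⟨2 | 0⟩
  • {9,10}:  v_{9} + v_{10} = 0  so sig = ⟨2 | 0⟩
  • {1,10}:  v_{1} + v_{10} = v_{5}  so sig = ⟨2 | 1⟩
  • {5,9}:  v_{5} + v_{9} = v_{1}  so sig = ⟨2 | 1⟩
  • {1,6}:  v_{1} + v_{6} = v_{2} + v_{10}  so sig = ⟨2 | 1 1⟩
  • {2,4}:  v_{2} + v_{4} = v_{3} + v_{5} + v_{10}  so sig = ⟨2 | 1 1 1⟩
  • {4,9}:  v_{4} + v_{9} = v_{3} + v_{5} + v_{7}  so sig = ⟨2 | 1 1 1⟩
  • {6,7}:  v_{6} + v_{7} = v_{3} + v_{8} + v_{10}  so sig = ⟨2 | 1 1 1⟩
  • {6,9}:  v_{6} + v_{9} = v_{2} + v_{3} + v_{8}  so sig = ⟨2 | 1 1 1⟩
  • {1,4}:  v_{1} + v_{4} = v_{3} + 2·v_{5} + v_{7}  so sig = ⟨2 | 1 1 2⟩
  • {4,8}:  v_{4} + v_{8} = v_{7} + 2·v_{10}  so sig = ⟨2 | 1 2⟩
  • {5,6}:  v_{5} + v_{6} = v_{2} + 2·v_{10}  so sig = ⟨2 | 1 2⟩
  • {4,6}:  v_{4} + v_{6} = v_{3} + 3·v_{10}  so sig = ⟨2 | 1 3⟩
  • {1,3,8}:  v_{1} + v_{3} + v_{8} = 0  so sig = ⟨3 | 0⟩
  • {3,5,8}:  v_{3} + v_{5} + v_{8} = v_{10}  so sig = ⟨3 | 1⟩
  • {2,3,8,10}:  v_{2} + v_{3} + v_{8} + v_{10} = v_{6}  so sig = ⟨4 | 1⟩
  • {3,5,7,10}:  v_{3} + v_{5} + v_{7} + v_{10} = v_{4}  so sig = ⟨4 | 1⟩

Signatures (|P|; sorted positive RHS coefficients), sorted:
    ⟨2 | 0⟩
    ⟨2 | 0⟩
    ⟨2 | 1⟩
    ⟨2 | 1⟩
    ⟨2 | 1 1⟩
    ⟨2 | 1 1 1⟩
    ⟨2 | 1 1 1⟩
    ⟨2 | 1 1 1⟩
    ⟨2 | 1 1 1⟩
    ⟨2 | 1 1 2⟩
    ⟨2 | 1 2⟩
    ⟨2 | 1 2⟩
    ⟨2 | 1 3⟩
    ⟨3 | 0⟩
    ⟨3 | 1⟩
    ⟨4 | 1⟩
    ⟨4 | 1⟩


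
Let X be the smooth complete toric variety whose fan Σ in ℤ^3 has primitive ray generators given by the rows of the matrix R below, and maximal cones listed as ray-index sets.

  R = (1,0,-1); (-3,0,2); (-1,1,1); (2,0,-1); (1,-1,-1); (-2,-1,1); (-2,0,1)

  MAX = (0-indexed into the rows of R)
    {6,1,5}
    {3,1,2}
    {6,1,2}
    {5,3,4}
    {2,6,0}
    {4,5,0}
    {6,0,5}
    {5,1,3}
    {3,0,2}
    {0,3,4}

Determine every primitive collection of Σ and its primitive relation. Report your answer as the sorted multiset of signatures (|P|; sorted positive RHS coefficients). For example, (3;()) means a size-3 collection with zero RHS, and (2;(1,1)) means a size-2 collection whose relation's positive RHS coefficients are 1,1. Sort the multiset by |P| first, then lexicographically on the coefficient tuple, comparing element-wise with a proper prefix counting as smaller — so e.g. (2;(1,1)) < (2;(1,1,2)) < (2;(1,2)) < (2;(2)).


Σ has 7 primitive collections:

  • {2,4}:  v_{2} + v_{4} = 0 ; sig = (2;())
  • {3,6}:  v_{3} + v_{6} = 0 ; sig = (2;())
  • {0,1}:  v_{0} + v_{1} = v_{6} ; sig = (2;(1))
  • {1,4}:  v_{1} + v_{4} = v_{5} ; sig = (2;(1))
  • {2,5}:  v_{2} + v_{5} = v_{1} ; sig = (2;(1))
  • {4,6}:  v_{4} + v_{6} = v_{0} + v_{5} ; sig = (2;(1,1))
  • {0,3,5}:  v_{0} + v_{3} + v_{5} = v_{4} ; sig = (3;(1))

so the primitive-relation signature multiset is
[(2;()), (2;()), (2;(1)), (2;(1)), (2;(1)), (2;(1,1)), (3;(1))]


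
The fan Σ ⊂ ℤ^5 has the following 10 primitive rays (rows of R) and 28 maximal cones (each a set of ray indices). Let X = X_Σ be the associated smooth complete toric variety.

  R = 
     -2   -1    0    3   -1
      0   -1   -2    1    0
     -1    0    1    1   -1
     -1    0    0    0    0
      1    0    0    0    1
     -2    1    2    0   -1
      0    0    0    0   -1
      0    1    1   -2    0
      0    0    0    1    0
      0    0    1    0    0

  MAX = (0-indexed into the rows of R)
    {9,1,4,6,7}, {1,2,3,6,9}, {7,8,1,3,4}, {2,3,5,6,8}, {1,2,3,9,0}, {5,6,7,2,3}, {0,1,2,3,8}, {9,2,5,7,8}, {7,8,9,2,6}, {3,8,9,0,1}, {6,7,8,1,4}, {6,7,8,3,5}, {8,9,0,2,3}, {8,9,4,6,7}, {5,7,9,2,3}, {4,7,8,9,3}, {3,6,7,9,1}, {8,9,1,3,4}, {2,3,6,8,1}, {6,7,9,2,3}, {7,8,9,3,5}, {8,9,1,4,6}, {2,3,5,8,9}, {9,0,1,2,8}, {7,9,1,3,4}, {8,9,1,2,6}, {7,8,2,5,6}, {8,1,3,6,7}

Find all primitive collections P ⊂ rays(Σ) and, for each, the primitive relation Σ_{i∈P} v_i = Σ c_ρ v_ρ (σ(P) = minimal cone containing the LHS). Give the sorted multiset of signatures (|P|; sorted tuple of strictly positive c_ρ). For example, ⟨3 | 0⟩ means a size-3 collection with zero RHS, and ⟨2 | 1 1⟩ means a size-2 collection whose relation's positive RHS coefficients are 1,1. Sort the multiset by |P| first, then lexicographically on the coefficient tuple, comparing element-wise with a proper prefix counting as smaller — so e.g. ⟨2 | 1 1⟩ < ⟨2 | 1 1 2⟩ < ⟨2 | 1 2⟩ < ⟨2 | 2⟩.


Minimal non-faces — 14 found among 10 rays, 28 max cones:

  P={0,7}:  v_{0} + v_{7} = v_{2} + v_{3} ; sig = ⟨2 | 1 1⟩
  P={2,4}:  v_{2} + v_{4} = v_{8} + v_{9} ; sig = ⟨2 | 1 1⟩
  P={4,5}:  v_{4} + v_{5} = v_{3} + v_{7} + 2·v_{8} + v_{9} ; sig = ⟨2 | 1 1 1 2⟩
  P={1,5}:  v_{1} + v_{5} = 2·v_{3} + v_{6} + v_{8} ; sig = ⟨2 | 1 1 2⟩
  P={0,4}:  v_{0} + v_{4} = v_{1} + v_{3} + 2·v_{8} + 2·v_{9} ; sig = ⟨2 | 1 1 2 2⟩
  P={0,6}:  v_{0} + v_{6} = v_{1} + 2·v_{2} ; sig = ⟨2 | 1 2⟩
  P={0,5}:  v_{0} + v_{5} = 2·v_{2} + 2·v_{3} + v_{8} ; sig = ⟨2 | 1 2 2⟩
  P={3,4,6}:  v_{3} + v_{4} + v_{6} = 0 ; sig = ⟨3 | 0⟩
  P={1,2,7}:  v_{1} + v_{2} + v_{7} = v_{3} + v_{6} ; sig = ⟨3 | 1 1⟩
  P={5,6,9}:  v_{5} + v_{6} + v_{9} = 2·v_{2} + v_{7} ; sig = ⟨3 | 1 2⟩
  P={1,7,8,9}:  v_{1} + v_{7} + v_{8} + v_{9} = 0 ; sig = ⟨4 | 0⟩
  P={2,3,7,8}:  v_{2} + v_{3} + v_{7} + v_{8} = v_{5} ; sig = ⟨4 | 1⟩
  P={3,6,8,9}:  v_{3} + v_{6} + v_{8} + v_{9} = v_{2} ; sig = ⟨4 | 1⟩
  P={1,2,3,8,9}:  v_{1} + v_{2} + v_{3} + v_{8} + v_{9} = v_{0} ; sig = ⟨5 | 1⟩

Signatures (|P|; sorted positive RHS coefficients), sorted:
    ⟨2 | 1 1⟩
    ⟨2 | 1 1⟩
    ⟨2 | 1 1 1 2⟩
    ⟨2 | 1 1 2⟩
    ⟨2 | 1 1 2 2⟩
    ⟨2 | 1 2⟩
    ⟨2 | 1 2 2⟩
    ⟨3 | 0⟩
    ⟨3 | 1 1⟩
    ⟨3 | 1 2⟩
    ⟨4 | 0⟩
    ⟨4 | 1⟩
    ⟨4 | 1⟩
    ⟨5 | 1⟩


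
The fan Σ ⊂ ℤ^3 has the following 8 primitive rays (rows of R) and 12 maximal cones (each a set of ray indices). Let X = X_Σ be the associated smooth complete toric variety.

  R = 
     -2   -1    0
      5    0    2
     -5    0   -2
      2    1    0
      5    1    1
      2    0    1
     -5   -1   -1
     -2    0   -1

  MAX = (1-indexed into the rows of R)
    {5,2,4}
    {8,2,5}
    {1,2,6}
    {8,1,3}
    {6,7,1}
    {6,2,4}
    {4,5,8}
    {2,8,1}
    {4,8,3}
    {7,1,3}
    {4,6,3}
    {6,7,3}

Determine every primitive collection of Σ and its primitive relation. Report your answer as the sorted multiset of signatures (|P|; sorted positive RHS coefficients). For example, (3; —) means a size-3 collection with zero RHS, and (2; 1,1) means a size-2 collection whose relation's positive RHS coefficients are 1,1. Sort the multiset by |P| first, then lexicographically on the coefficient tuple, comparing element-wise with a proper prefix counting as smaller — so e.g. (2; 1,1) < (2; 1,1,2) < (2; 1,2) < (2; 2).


Δ(Σ) — 8 vertices, 12 min non-faces:

  P={1,4}:  v_{1} + v_{4} = 0 ; sig = (2; —)
  P={2,3}:  v_{2} + v_{3} = 0 ; sig = (2; —)
  P={5,7}:  v_{5} + v_{7} = 0 ; sig = (2; —)
  P={6,8}:  v_{6} + v_{8} = 0 ; sig = (2; —)
  P={1,5}:  v_{1} + v_{5} = v_{2} + v_{8} ; sig = (2; 1,1)
  P={2,7}:  v_{2} + v_{7} = v_{1} + v_{6} ; sig = (2; 1,1)
  P={3,5}:  v_{3} + v_{5} = v_{4} + v_{8} ; sig = (2; 1,1)
  P={4,7}:  v_{4} + v_{7} = v_{3} + v_{6} ; sig = (2; 1,1)
  P={5,6}:  v_{5} + v_{6} = v_{2} + v_{4} ; sig = (2; 1,1)
  P={7,8}:  v_{7} + v_{8} = v_{1} + v_{3} ; sig = (2; 1,1)
  P={1,3,6}:  v_{1} + v_{3} + v_{6} = v_{7} ; sig = (3; 1)
  P={2,4,8}:  v_{2} + v_{4} + v_{8} = v_{5} ; sig = (3; 1)

Hence PRS(X_Σ) =
{ (2; —) ×4,  (2; 1,1) ×6,  (3; 1) ×2 }


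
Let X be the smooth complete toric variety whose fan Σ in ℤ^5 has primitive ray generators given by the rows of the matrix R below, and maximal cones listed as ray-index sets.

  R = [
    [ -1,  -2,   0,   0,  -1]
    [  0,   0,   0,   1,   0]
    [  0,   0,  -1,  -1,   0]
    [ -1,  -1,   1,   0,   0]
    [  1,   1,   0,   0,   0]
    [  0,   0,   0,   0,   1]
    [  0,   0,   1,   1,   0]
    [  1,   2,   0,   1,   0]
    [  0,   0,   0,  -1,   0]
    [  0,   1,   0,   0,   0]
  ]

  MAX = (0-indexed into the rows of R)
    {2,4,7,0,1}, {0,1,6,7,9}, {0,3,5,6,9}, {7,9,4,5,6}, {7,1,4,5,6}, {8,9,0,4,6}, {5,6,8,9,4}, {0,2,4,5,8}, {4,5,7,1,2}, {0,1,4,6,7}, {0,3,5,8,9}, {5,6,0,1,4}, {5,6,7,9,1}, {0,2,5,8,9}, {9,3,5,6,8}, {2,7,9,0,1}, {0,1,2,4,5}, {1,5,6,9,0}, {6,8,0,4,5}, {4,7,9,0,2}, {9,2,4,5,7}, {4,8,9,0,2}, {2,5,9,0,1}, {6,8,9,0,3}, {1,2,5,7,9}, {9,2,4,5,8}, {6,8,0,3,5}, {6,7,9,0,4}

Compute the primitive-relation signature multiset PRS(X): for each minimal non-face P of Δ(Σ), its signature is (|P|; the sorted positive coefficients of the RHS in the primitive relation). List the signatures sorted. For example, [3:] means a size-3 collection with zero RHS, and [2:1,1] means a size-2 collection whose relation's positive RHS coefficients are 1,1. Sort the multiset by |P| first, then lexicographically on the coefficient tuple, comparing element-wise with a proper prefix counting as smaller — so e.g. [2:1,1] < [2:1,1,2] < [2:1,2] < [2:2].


The 11 primitive collections of Σ (r=10, n=5):

  {1,8}:  v_{1} + v_{8} = 0  ⇒ sig = [2:]
  {2,6}:  v_{2} + v_{6} = 0  ⇒ sig = [2:]
  {3,4}:  v_{3} + v_{4} = v_{6} + v_{8}  ⇒ sig = [2:1,1]
  {3,7}:  v_{3} + v_{7} = v_{6} + v_{9}  ⇒ sig = [2:1,1]
  {7,8}:  v_{7} + v_{8} = v_{4} + v_{9}  ⇒ sig = [2:1,1]
  {1,3}:  v_{1} + v_{3} = v_{0} + v_{5} + v_{6} + v_{9}  ⇒ sig = [2:1,1,1,1]
  {2,3}:  v_{2} + v_{3} = v_{0} + v_{5} + v_{8} + v_{9}  ⇒ sig = [2:1,1,1,1]
  {0,5,7}:  v_{0} + v_{5} + v_{7} = v_{1}  ⇒ sig = [3:1]
  {1,4,9}:  v_{1} + v_{4} + v_{9} = v_{7}  ⇒ sig = [3:1]
  {0,4,5,9}:  v_{0} + v_{4} + v_{5} + v_{9} = 0  ⇒ sig = [4:]
  {0,5,6,8,9}:  v_{0} + v_{5} + v_{6} + v_{8} + v_{9} = v_{3}  ⇒ sig = [5:1]

Hence PRS(X_Σ) =
    [2:]
    [2:]
    [2:1,1]
    [2:1,1]
    [2:1,1]
    [2:1,1,1,1]
    [2:1,1,1,1]
    [3:1]
    [3:1]
    [4:]
    [5:1]


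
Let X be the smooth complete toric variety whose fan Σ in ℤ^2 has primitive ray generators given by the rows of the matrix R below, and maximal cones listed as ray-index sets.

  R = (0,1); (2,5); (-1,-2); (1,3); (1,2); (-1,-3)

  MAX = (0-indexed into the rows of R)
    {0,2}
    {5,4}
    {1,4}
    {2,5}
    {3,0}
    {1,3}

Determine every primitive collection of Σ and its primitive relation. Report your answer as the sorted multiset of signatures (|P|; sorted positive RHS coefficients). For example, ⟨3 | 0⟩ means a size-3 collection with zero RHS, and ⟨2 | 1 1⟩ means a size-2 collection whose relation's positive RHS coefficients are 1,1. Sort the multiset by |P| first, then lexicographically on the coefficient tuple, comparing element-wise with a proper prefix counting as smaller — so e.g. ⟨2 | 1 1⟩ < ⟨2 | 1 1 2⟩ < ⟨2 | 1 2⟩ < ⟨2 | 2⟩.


Minimal non-faces — 9 found among 6 rays, 6 max cones:

  P={2,4}:  v_{2} + v_{4} = 0 — sig = ⟨2 | 0⟩
  P={3,5}:  v_{3} + v_{5} = 0 — sig = ⟨2 | 0⟩
  P={0,4}:  v_{0} + v_{4} = v_{3} — sig = ⟨2 | 1⟩
  P={0,5}:  v_{0} + v_{5} = v_{2} — sig = ⟨2 | 1⟩
  P={1,2}:  v_{1} + v_{2} = v_{3} — sig = ⟨2 | 1⟩
  P={1,5}:  v_{1} + v_{5} = v_{4} — sig = ⟨2 | 1⟩
  P={2,3}:  v_{2} + v_{3} = v_{0} — sig = ⟨2 | 1⟩
  P={3,4}:  v_{3} + v_{4} = v_{1} — sig = ⟨2 | 1⟩
  P={0,1}:  v_{0} + v_{1} = 2·v_{3} — sig = ⟨2 | 2⟩

Sorted signature multiset PRS(X):
[⟨2 | 0⟩, ⟨2 | 0⟩, ⟨2 | 1⟩, ⟨2 | 1⟩, ⟨2 | 1⟩, ⟨2 | 1⟩, ⟨2 | 1⟩, ⟨2 | 1⟩, ⟨2 | 2⟩]


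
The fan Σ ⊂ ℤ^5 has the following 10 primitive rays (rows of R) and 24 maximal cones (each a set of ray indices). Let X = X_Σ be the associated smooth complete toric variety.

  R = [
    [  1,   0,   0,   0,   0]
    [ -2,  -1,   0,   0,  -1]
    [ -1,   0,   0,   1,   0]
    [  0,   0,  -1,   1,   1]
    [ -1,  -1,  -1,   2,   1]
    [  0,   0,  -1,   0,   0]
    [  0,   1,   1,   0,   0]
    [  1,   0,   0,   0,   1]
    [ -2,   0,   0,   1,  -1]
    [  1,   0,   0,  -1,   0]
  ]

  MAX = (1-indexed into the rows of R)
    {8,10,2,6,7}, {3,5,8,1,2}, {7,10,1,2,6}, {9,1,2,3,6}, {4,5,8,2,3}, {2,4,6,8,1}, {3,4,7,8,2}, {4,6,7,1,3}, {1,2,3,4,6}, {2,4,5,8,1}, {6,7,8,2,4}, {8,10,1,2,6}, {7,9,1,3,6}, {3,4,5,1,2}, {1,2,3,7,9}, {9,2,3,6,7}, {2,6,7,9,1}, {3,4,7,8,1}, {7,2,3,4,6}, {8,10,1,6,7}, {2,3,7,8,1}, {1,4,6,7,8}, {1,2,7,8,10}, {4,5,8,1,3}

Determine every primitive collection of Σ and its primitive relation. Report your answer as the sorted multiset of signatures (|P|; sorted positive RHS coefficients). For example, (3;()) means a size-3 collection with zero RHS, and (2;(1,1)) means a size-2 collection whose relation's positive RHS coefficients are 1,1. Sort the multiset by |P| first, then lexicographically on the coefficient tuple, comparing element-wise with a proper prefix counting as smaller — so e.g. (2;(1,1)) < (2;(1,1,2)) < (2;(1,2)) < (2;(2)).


Primitive collections (14):

  P={3,10}:  v_{3} + v_{10} = 0  →  sig = (2;())
  P={8,9}:  v_{8} + v_{9} = v_{3}  →  sig = (2;(1))
  P={4,10}:  v_{4} + v_{10} = v_{6} + v_{8}  →  sig = (2;(1,1))
  P={5,10}:  v_{5} + v_{10} = v_{1} + v_{2} + v_{4} + v_{8}  →  sig = (2;(1,1,1,1))
  P={9,10}:  v_{9} + v_{10} = v_{1} + v_{2} + v_{6} + v_{7}  →  sig = (2;(1,1,1,1))
  P={5,9}:  v_{5} + v_{9} = v_{1} + v_{2} + 2·v_{3} + v_{4}  →  sig = (2;(1,1,1,2))
  P={5,6}:  v_{5} + v_{6} = v_{1} + v_{2} + 2·v_{4}  →  sig = (2;(1,1,2))
  P={4,9}:  v_{4} + v_{9} = 2·v_{3} + v_{6}  →  sig = (2;(1,2))
  P={5,7}:  v_{5} + v_{7} = 2·v_{3} + v_{8}  →  sig = (2;(1,2))
  P={3,6,8}:  v_{3} + v_{6} + v_{8} = v_{4}  →  sig = (3;(1))
  P={1,2,4,7}:  v_{1} + v_{2} + v_{4} + v_{7} = v_{3}  →  sig = (4;(1))
  P={1,2,6,7,8}:  v_{1} + v_{2} + v_{6} + v_{7} + v_{8} = 0  →  sig = (5;())
  P={1,2,3,4,8}:  v_{1} + v_{2} + v_{3} + v_{4} + v_{8} = v_{5}  →  sig = (5;(1))
  P={1,2,3,6,7}:  v_{1} + v_{2} + v_{3} + v_{6} + v_{7} = v_{9}  →  sig = (5;(1))

Sorted signature multiset PRS(X):
    (2;())
    (2;(1))
    (2;(1,1))
    (2;(1,1,1,1))
    (2;(1,1,1,1))
    (2;(1,1,1,2))
    (2;(1,1,2))
    (2;(1,2))
    (2;(1,2))
    (3;(1))
    (4;(1))
    (5;())
    (5;(1))
    (5;(1))


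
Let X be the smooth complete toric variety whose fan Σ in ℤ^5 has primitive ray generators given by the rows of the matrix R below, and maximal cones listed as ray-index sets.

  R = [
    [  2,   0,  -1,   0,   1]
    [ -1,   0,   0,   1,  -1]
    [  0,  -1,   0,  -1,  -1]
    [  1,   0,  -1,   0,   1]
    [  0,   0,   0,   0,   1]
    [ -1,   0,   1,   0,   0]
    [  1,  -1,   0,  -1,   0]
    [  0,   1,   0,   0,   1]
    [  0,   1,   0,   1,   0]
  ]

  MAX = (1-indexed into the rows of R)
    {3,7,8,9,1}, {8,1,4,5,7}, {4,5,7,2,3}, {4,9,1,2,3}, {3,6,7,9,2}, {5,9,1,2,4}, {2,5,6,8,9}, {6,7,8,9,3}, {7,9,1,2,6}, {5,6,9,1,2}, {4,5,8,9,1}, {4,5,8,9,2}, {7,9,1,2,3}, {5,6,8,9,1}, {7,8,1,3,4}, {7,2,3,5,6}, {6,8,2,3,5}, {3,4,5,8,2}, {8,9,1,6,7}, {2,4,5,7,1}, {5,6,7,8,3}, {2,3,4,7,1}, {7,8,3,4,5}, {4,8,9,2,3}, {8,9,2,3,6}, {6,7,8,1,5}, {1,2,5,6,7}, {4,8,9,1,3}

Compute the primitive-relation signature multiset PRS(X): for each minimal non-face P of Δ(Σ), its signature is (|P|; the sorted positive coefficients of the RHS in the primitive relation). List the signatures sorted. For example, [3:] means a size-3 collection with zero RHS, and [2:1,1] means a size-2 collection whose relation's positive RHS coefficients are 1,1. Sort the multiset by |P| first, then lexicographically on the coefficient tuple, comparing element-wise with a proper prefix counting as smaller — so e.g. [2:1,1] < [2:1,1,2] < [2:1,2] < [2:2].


Σ has 8 primitive collections:

  P = {4,6}:  v_{4} + v_{6} = v_{5} — sig = [2:1]
  P = {2,7,8}:  v_{2} + v_{7} + v_{8} = 0 — sig = [3:]
  P = {3,5,9}:  v_{3} + v_{5} + v_{9} = 0 — sig = [3:]
  P = {1,3,6}:  v_{1} + v_{3} + v_{6} = v_{7} — sig = [3:1]
  P = {4,7,9}:  v_{4} + v_{7} + v_{9} = v_{1} — sig = [3:1]
  P = {1,2,8}:  v_{1} + v_{2} + v_{8} = v_{4} + v_{9} — sig = [3:1,1]
  P = {1,3,5}:  v_{1} + v_{3} + v_{5} = v_{4} + v_{7} — sig = [3:1,1]
  P = {5,7,9}:  v_{5} + v_{7} + v_{9} = v_{1} + v_{6} — sig = [3:1,1]

Sorted signature multiset PRS(X):
    |P|=2: 1 collection, coeffs (1)
    |P|=3: 7 collections, coeffs (), (), (1), (1), (1,1), (1,1), (1,1)


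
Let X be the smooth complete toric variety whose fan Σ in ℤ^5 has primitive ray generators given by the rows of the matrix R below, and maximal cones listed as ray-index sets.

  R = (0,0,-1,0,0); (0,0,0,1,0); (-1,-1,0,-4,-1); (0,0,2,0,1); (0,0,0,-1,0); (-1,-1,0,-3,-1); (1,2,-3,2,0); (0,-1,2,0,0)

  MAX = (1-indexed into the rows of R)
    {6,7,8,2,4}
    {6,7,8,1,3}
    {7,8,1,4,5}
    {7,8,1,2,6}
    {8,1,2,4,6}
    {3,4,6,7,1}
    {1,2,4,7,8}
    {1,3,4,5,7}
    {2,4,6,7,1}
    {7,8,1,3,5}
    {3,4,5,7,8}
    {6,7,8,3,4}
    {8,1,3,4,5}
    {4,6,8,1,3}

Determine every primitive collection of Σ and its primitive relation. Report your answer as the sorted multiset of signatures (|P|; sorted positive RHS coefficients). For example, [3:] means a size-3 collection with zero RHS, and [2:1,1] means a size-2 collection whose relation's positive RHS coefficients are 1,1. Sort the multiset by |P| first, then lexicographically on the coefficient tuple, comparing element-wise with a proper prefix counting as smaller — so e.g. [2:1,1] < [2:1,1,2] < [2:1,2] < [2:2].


5 minimal non-faces of Δ(Σ) (on 8 rays):

  P={2,5}:  v_{2} + v_{5} = 0  →  sig = [2:]
  P={2,3}:  v_{2} + v_{3} = v_{6}  →  sig = [2:1]
  P={5,6}:  v_{5} + v_{6} = v_{3}  →  sig = [2:1]
  P={1,4,6,7,8}:  v_{1} + v_{4} + v_{6} + v_{7} + v_{8} = v_{5}  →  sig = [5:1]
  P={1,3,4,7,8}:  v_{1} + v_{3} + v_{4} + v_{7} + v_{8} = 2·v_{5}  →  sig = [5:2]

Sorted signature multiset PRS(X):
{ [2:],  [2:1] ×2,  [5:1],  [5:2] }


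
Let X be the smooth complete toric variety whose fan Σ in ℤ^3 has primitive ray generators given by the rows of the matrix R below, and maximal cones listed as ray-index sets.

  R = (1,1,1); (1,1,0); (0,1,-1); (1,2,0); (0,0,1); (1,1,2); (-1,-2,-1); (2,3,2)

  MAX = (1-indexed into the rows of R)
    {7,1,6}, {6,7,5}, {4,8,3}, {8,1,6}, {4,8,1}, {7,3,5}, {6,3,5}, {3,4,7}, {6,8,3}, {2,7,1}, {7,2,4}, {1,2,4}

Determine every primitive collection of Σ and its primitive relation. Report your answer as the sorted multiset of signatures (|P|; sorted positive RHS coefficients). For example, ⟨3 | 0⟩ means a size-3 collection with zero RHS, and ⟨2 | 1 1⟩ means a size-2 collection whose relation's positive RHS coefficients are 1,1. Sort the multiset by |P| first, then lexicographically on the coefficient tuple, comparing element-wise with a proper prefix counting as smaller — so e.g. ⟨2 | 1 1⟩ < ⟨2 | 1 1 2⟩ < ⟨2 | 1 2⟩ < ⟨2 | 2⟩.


|primitive collections| = 12. Relations:

  • {1,3}:  v_{1} + v_{3} = v_{4}  ⟹  sig = ⟨2 | 1⟩
  • {1,5}:  v_{1} + v_{5} = v_{6}  ⟹  sig = ⟨2 | 1⟩
  • {2,5}:  v_{2} + v_{5} = v_{1}  ⟹  sig = ⟨2 | 1⟩
  • {4,6}:  v_{4} + v_{6} = v_{8}  ⟹  sig = ⟨2 | 1⟩
  • {7,8}:  v_{7} + v_{8} = v_{1}  ⟹  sig = ⟨2 | 1⟩
  • {4,5}:  v_{4} + v_{5} = v_{3} + v_{6}  ⟹  sig = ⟨2 | 1 1⟩
  • {2,3}:  v_{2} + v_{3} = 2·v_{4} + v_{7}  ⟹  sig = ⟨2 | 1 2⟩
  • {2,8}:  v_{2} + v_{8} = 2·v_{1} + v_{4}  ⟹  sig = ⟨2 | 1 2⟩
  • {5,8}:  v_{5} + v_{8} = v_{3} + 2·v_{6}  ⟹  sig = ⟨2 | 1 2⟩
  • {2,6}:  v_{2} + v_{6} = 2·v_{1}  ⟹  sig = ⟨2 | 2⟩
  • {3,6,7}:  v_{3} + v_{6} + v_{7} = 0  ⟹  sig = ⟨3 | 0⟩
  • {1,4,7}:  v_{1} + v_{4} + v_{7} = v_{2}  ⟹  sig = ⟨3 | 1⟩

Sorted signature multiset PRS(X):
    |P|=2: 10 collections, coeffs (1), (1), (1), (1), (1), (1,1), (1,2), (1,2), (1,2), (2)
    |P|=3: 2 collections, coeffs (), (1)


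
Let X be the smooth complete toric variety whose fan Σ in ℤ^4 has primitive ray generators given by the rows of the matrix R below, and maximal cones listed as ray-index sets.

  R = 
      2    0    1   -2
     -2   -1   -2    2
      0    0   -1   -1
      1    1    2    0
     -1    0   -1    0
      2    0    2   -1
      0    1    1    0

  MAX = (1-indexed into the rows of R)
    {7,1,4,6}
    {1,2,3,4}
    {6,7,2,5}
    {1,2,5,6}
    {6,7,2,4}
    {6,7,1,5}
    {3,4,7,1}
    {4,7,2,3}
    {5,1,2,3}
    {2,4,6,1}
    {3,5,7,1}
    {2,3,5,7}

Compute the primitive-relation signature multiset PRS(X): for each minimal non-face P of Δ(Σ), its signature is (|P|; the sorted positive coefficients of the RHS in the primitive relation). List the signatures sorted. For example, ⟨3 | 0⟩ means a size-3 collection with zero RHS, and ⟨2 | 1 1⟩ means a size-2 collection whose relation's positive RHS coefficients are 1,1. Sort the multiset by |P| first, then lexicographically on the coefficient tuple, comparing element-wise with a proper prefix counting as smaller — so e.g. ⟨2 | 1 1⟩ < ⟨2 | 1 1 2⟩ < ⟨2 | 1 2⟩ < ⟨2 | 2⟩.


The 3 primitive collections of Σ (r=7, n=4):

  P={3,6}:  v_{3} + v_{6} = v_{1}  →  sig = ⟨2 | 1⟩
  P={4,5}:  v_{4} + v_{5} = v_{7}  →  sig = ⟨2 | 1⟩
  P={1,2,7}:  v_{1} + v_{2} + v_{7} = 0  →  sig = ⟨3 | 0⟩

so the primitive-relation signature multiset is
    |P|=2: 2 collections, coeffs (1), (1)
    |P|=3: 1 collection, coeffs ()


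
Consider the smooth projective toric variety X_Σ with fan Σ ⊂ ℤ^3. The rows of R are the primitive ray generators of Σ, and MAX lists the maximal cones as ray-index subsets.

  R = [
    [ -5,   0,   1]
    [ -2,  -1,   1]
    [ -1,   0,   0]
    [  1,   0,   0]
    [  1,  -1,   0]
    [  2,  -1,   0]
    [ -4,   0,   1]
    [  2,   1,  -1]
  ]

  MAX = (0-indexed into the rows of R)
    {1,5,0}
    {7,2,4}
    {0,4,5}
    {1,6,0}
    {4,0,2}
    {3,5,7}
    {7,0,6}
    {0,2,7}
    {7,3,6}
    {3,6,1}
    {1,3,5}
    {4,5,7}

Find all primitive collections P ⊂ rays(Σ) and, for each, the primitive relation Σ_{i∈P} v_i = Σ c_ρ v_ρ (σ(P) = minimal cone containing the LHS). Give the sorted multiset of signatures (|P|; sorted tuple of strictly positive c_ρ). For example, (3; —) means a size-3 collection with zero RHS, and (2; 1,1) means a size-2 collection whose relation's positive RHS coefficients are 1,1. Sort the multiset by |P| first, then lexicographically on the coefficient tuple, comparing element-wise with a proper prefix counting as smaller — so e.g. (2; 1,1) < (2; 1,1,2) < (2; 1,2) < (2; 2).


Primitive collections (12):

  {1,7}:  v_{1} + v_{7} = 0  ⟹  sig = (2; —)
  {2,3}:  v_{2} + v_{3} = 0  ⟹  sig = (2; —)
  {0,3}:  v_{0} + v_{3} = v_{6}  ⟹  sig = (2; 1)
  {2,5}:  v_{2} + v_{5} = v_{4}  ⟹  sig = (2; 1)
  {2,6}:  v_{2} + v_{6} = v_{0}  ⟹  sig = (2; 1)
  {3,4}:  v_{3} + v_{4} = v_{5}  ⟹  sig = (2; 1)
  {5,6}:  v_{5} + v_{6} = v_{1}  ⟹  sig = (2; 1)
  {1,2}:  v_{1} + v_{2} = v_{0} + v_{5}  ⟹  sig = (2; 1,1)
  {4,6}:  v_{4} + v_{6} = v_{0} + v_{5}  ⟹  sig = (2; 1,1)
  {1,4}:  v_{1} + v_{4} = v_{0} + 2·v_{5}  ⟹  sig = (2; 1,2)
  {0,5,7}:  v_{0} + v_{5} + v_{7} = v_{2}  ⟹  sig = (3; 1)
  {0,4,7}:  v_{0} + v_{4} + v_{7} = 2·v_{2}  ⟹  sig = (3; 2)

so the primitive-relation signature multiset is
{ (2; —) ×2,  (2; 1) ×5,  (2; 1,1) ×2,  (2; 1,2),  (3; 1),  (3; 2) }


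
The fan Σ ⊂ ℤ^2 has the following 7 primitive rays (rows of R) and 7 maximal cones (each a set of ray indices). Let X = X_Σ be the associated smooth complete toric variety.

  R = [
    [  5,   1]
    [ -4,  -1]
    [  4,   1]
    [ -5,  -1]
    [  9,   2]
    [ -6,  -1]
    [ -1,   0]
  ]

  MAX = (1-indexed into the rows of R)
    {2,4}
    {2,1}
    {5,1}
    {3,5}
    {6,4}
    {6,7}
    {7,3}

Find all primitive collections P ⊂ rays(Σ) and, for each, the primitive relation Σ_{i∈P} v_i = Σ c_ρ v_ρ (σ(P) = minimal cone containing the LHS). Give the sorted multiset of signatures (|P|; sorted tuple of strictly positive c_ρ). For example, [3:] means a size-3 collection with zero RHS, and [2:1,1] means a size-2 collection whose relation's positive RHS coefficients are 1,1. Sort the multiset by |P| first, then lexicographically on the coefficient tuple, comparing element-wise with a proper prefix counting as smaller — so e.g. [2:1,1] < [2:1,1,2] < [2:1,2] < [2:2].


14 minimal non-faces of Δ(Σ) (on 7 rays):

  P = {1,4}:  v_{1} + v_{4} = 0  ⇒ sig = [2:]
  P = {2,3}:  v_{2} + v_{3} = 0  ⇒ sig = [2:]
  P = {1,3}:  v_{1} + v_{3} = v_{5}  ⇒ sig = [2:1]
  P = {1,6}:  v_{1} + v_{6} = v_{7}  ⇒ sig = [2:1]
  P = {1,7}:  v_{1} + v_{7} = v_{3}  ⇒ sig = [2:1]
  P = {2,5}:  v_{2} + v_{5} = v_{1}  ⇒ sig = [2:1]
  P = {2,7}:  v_{2} + v_{7} = v_{4}  ⇒ sig = [2:1]
  P = {3,4}:  v_{3} + v_{4} = v_{7}  ⇒ sig = [2:1]
  P = {4,5}:  v_{4} + v_{5} = v_{3}  ⇒ sig = [2:1]
  P = {4,7}:  v_{4} + v_{7} = v_{6}  ⇒ sig = [2:1]
  P = {5,6}:  v_{5} + v_{6} = v_{3} + v_{7}  ⇒ sig = [2:1,1]
  P = {2,6}:  v_{2} + v_{6} = 2·v_{4}  ⇒ sig = [2:2]
  P = {3,6}:  v_{3} + v_{6} = 2·v_{7}  ⇒ sig = [2:2]
  P = {5,7}:  v_{5} + v_{7} = 2·v_{3}  ⇒ sig = [2:2]

Sorted signature multiset PRS(X):
{ [2:] ×2,  [2:1] ×8,  [2:1,1],  [2:2] ×3 }


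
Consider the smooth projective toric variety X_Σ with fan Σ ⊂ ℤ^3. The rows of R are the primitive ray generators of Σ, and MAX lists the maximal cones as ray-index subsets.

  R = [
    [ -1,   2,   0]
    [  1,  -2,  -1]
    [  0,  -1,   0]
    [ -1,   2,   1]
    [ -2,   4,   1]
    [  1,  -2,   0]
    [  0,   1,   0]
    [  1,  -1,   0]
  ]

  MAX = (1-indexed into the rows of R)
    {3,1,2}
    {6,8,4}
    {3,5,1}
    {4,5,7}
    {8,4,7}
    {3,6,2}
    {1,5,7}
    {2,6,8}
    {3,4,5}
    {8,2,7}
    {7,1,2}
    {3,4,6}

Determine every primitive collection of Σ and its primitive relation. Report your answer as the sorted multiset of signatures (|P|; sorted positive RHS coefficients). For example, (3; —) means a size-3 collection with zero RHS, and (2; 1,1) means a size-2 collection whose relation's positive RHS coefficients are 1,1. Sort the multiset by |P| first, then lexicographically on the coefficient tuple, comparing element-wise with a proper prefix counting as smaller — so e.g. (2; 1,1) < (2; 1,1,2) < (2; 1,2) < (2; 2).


The 10 primitive collections of Σ (r=8, n=3):

  P = {1,6}:  v_{1} + v_{6} = 0  ⟹  sig = (2; —)
  P = {2,4}:  v_{2} + v_{4} = 0  ⟹  sig = (2; —)
  P = {3,7}:  v_{3} + v_{7} = 0  ⟹  sig = (2; —)
  P = {1,4}:  v_{1} + v_{4} = v_{5}  ⟹  sig = (2; 1)
  P = {1,8}:  v_{1} + v_{8} = v_{7}  ⟹  sig = (2; 1)
  P = {2,5}:  v_{2} + v_{5} = v_{1}  ⟹  sig = (2; 1)
  P = {3,8}:  v_{3} + v_{8} = v_{6}  ⟹  sig = (2; 1)
  P = {5,6}:  v_{5} + v_{6} = v_{4}  ⟹  sig = (2; 1)
  P = {6,7}:  v_{6} + v_{7} = v_{8}  ⟹  sig = (2; 1)
  P = {5,8}:  v_{5} + v_{8} = v_{4} + v_{7}  ⟹  sig = (2; 1,1)

so the primitive-relation signature multiset is
    (2; —)
    (2; —)
    (2; —)
    (2; 1)
    (2; 1)
    (2; 1)
    (2; 1)
    (2; 1)
    (2; 1)
    (2; 1,1)


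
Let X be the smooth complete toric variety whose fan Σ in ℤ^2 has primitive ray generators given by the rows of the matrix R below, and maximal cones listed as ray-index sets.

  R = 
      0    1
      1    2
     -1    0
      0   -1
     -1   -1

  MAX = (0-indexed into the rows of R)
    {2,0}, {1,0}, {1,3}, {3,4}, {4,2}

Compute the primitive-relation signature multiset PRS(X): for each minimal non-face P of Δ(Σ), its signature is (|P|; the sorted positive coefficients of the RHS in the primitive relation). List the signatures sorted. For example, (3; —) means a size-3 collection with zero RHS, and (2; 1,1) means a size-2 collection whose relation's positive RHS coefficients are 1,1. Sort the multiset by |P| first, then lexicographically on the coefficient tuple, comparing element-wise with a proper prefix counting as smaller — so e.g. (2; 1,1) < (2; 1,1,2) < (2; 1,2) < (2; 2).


5 minimal non-faces of Δ(Σ) (on 5 rays):

  {0,3}:  v_{0} + v_{3} = 0  ⇒ sig = (2; —)
  {0,4}:  v_{0} + v_{4} = v_{2}  ⇒ sig = (2; 1)
  {1,4}:  v_{1} + v_{4} = v_{0}  ⇒ sig = (2; 1)
  {2,3}:  v_{2} + v_{3} = v_{4}  ⇒ sig = (2; 1)
  {1,2}:  v_{1} + v_{2} = 2·v_{0}  ⇒ sig = (2; 2)

so the primitive-relation signature multiset is
{ (2; —),  (2; 1) ×3,  (2; 2) }


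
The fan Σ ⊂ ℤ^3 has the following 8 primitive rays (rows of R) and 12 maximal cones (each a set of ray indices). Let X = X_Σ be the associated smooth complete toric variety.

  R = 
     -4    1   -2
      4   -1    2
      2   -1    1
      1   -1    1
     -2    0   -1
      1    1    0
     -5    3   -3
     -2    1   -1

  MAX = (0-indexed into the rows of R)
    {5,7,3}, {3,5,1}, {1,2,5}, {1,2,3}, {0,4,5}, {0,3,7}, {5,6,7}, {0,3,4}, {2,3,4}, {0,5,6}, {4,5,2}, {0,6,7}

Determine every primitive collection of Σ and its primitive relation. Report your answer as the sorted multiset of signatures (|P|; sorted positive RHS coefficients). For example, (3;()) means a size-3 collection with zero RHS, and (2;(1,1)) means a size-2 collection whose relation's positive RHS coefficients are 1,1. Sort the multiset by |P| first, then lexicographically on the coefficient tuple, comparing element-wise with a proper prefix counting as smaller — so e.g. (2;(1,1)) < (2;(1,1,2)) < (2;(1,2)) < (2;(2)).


14 minimal non-faces of Δ(Σ) (on 8 rays):

  • {0,1}:  v_{0} + v_{1} = 0  ⟹  sig = (2;())
  • {2,7}:  v_{2} + v_{7} = 0  ⟹  sig = (2;())
  • {0,2}:  v_{0} + v_{2} = v_{4}  ⟹  sig = (2;(1))
  • {1,4}:  v_{1} + v_{4} = v_{2}  ⟹  sig = (2;(1))
  • {4,7}:  v_{4} + v_{7} = v_{0}  ⟹  sig = (2;(1))
  • {1,6}:  v_{1} + v_{6} = v_{5} + v_{7}  ⟹  sig = (2;(1,1))
  • {1,7}:  v_{1} + v_{7} = v_{3} + v_{5}  ⟹  sig = (2;(1,1))
  • {2,6}:  v_{2} + v_{6} = v_{0} + v_{5}  ⟹  sig = (2;(1,1))
  • {4,6}:  v_{4} + v_{6} = 2·v_{0} + v_{5}  ⟹  sig = (2;(1,2))
  • {3,6}:  v_{3} + v_{6} = 2·v_{7}  ⟹  sig = (2;(2))
  • {3,4,5}:  v_{3} + v_{4} + v_{5} = 0  ⟹  sig = (3;())
  • {0,3,5}:  v_{0} + v_{3} + v_{5} = v_{7}  ⟹  sig = (3;(1))
  • {0,5,7}:  v_{0} + v_{5} + v_{7} = v_{6}  ⟹  sig = (3;(1))
  • {2,3,5}:  v_{2} + v_{3} + v_{5} = v_{1}  ⟹  sig = (3;(1))

Hence PRS(X_Σ) =
    |P|=2: 10 collections, coeffs (), (), (1), (1), (1), (1,1), (1,1), (1,1), (1,2), (2)
    |P|=3: 4 collections, coeffs (), (1), (1), (1)


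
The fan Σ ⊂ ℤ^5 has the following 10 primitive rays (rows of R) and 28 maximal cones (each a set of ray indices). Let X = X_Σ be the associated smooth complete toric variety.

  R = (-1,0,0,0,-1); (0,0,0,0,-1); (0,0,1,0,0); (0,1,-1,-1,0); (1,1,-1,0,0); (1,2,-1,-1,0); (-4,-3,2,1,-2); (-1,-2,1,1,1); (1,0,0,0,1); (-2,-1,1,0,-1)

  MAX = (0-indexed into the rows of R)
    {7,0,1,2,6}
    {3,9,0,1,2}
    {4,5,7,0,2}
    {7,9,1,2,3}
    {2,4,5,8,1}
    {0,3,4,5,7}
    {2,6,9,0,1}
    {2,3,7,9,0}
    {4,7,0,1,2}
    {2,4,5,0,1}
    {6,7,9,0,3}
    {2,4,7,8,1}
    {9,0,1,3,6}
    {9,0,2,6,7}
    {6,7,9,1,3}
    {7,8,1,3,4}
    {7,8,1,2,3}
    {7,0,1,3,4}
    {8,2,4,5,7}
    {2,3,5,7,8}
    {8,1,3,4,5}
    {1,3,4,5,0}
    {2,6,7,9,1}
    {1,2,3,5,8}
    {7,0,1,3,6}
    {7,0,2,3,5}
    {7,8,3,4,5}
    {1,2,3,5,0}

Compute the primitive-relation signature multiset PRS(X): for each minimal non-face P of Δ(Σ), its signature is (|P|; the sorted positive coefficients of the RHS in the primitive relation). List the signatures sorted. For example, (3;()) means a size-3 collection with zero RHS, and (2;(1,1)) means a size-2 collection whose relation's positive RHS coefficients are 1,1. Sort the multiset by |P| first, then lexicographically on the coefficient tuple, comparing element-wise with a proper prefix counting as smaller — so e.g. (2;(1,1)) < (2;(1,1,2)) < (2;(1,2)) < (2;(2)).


|primitive collections| = 12. Relations:

  P = {0,8}:  v_{0} + v_{8} = 0  so sig = (2;())
  P = {4,9}:  v_{4} + v_{9} = v_{0}  so sig = (2;(1))
  P = {5,6}:  v_{5} + v_{6} = v_{0} + v_{9}  so sig = (2;(1,1))
  P = {5,9}:  v_{5} + v_{9} = v_{0} + v_{2} + v_{3}  so sig = (2;(1,1,1))
  P = {6,8}:  v_{6} + v_{8} = v_{1} + v_{7} + v_{9}  so sig = (2;(1,1,1))
  P = {8,9}:  v_{8} + v_{9} = v_{1} + v_{2} + v_{3} + v_{7}  so sig = (2;(1,1,1,1))
  P = {4,6}:  v_{4} + v_{6} = 2·v_{0} + v_{1} + v_{7}  so sig = (2;(1,1,2))
  P = {1,5,7}:  v_{1} + v_{5} + v_{7} = 0  so sig = (3;())
  P = {2,3,4}:  v_{2} + v_{3} + v_{4} = v_{5}  so sig = (3;(1))
  P = {2,3,6}:  v_{2} + v_{3} + v_{6} = 2·v_{9}  so sig = (3;(2))
  P = {0,1,7,9}:  v_{0} + v_{1} + v_{7} + v_{9} = v_{6}  so sig = (4;(1))
  P = {0,1,2,3,7}:  v_{0} + v_{1} + v_{2} + v_{3} + v_{7} = v_{9}  so sig = (5;(1))

Sorted signature multiset PRS(X):
    (2;())
    (2;(1))
    (2;(1,1))
    (2;(1,1,1))
    (2;(1,1,1))
    (2;(1,1,1,1))
    (2;(1,1,2))
    (3;())
    (3;(1))
    (3;(2))
    (4;(1))
    (5;(1))


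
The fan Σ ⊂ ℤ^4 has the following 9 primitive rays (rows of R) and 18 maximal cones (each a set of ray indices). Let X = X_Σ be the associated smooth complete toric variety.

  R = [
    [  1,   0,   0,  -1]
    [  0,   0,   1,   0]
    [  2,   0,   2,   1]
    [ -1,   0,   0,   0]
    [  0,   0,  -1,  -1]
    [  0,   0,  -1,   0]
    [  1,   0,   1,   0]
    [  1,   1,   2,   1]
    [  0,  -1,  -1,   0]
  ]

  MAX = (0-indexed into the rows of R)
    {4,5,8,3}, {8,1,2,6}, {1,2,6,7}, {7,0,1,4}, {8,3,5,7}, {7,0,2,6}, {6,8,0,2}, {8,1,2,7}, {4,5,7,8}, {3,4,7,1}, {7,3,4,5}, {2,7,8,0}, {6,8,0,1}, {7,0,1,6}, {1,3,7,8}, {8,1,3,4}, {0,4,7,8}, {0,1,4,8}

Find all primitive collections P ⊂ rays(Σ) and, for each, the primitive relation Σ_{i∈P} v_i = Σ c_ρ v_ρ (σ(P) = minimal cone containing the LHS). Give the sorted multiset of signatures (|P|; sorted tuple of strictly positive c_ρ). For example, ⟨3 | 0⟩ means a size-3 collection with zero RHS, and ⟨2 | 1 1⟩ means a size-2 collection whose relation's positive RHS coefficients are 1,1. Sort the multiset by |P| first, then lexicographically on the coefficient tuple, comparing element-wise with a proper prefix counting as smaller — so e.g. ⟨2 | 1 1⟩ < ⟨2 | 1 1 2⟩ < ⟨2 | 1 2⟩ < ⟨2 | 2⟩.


Minimal non-faces — 14 found among 9 rays, 18 max cones:

  • {1,5}:  v_{1} + v_{5} = 0  →  sig = ⟨2 | 0⟩
  • {3,6}:  v_{3} + v_{6} = v_{1}  →  sig = ⟨2 | 1⟩
  • {4,6}:  v_{4} + v_{6} = v_{0}  →  sig = ⟨2 | 1⟩
  • {0,3}:  v_{0} + v_{3} = v_{1} + v_{4}  →  sig = ⟨2 | 1 1⟩
  • {2,3}:  v_{2} + v_{3} = v_{1} + v_{7} + v_{8}  →  sig = ⟨2 | 1 1 1⟩
  • {2,4}:  v_{2} + v_{4} = v_{0} + v_{7} + v_{8}  →  sig = ⟨2 | 1 1 1⟩
  • {5,6}:  v_{5} + v_{6} = v_{4} + v_{7} + v_{8}  →  sig = ⟨2 | 1 1 1⟩
  • {0,5}:  v_{0} + v_{5} = 2·v_{4} + v_{7} + v_{8}  →  sig = ⟨2 | 1 1 2⟩
  • {2,5}:  v_{2} + v_{5} = v_{4} + 2·v_{7} + 2·v_{8}  →  sig = ⟨2 | 1 2 2⟩
  • {6,7,8}:  v_{6} + v_{7} + v_{8} = v_{2}  →  sig = ⟨3 | 1⟩
  • {0,1,2}:  v_{0} + v_{1} + v_{2} = 3·v_{6}  →  sig = ⟨3 | 3⟩
  • {3,4,7,8}:  v_{3} + v_{4} + v_{7} + v_{8} = 0  →  sig = ⟨4 | 0⟩
  • {1,4,7,8}:  v_{1} + v_{4} + v_{7} + v_{8} = v_{6}  →  sig = ⟨4 | 1⟩
  • {0,1,7,8}:  v_{0} + v_{1} + v_{7} + v_{8} = 2·v_{6}  →  sig = ⟨4 | 2⟩

Signatures (|P|; sorted positive RHS coefficients), sorted:
[⟨2 | 0⟩, ⟨2 | 1⟩, ⟨2 | 1⟩, ⟨2 | 1 1⟩, ⟨2 | 1 1 1⟩, ⟨2 | 1 1 1⟩, ⟨2 | 1 1 1⟩, ⟨2 | 1 1 2⟩, ⟨2 | 1 2 2⟩, ⟨3 | 1⟩, ⟨3 | 3⟩, ⟨4 | 0⟩, ⟨4 | 1⟩, ⟨4 | 2⟩]


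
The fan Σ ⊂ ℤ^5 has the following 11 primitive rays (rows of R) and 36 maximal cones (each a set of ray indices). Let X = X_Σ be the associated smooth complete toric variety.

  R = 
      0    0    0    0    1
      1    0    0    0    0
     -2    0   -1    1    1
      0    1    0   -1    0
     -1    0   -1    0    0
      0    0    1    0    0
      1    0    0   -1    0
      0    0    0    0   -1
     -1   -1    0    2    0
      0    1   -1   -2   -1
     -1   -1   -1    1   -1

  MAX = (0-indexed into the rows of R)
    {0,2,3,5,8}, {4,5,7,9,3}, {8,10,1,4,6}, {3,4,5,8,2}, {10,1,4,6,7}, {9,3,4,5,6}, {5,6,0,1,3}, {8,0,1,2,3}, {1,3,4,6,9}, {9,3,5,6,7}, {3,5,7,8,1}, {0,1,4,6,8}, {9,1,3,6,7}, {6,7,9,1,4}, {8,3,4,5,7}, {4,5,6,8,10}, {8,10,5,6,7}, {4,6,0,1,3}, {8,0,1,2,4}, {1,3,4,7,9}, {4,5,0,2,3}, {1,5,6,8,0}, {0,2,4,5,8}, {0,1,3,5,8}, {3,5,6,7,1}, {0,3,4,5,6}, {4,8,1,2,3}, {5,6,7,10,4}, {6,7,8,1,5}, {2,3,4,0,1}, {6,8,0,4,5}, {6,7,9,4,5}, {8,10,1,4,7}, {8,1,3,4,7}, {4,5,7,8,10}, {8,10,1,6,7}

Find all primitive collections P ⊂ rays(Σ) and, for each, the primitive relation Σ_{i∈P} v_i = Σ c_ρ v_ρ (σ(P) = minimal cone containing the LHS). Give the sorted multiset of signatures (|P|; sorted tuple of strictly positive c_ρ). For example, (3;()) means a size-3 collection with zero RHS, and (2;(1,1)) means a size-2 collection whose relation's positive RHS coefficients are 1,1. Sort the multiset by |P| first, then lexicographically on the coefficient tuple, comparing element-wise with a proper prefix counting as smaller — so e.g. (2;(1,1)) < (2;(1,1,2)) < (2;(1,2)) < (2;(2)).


18 collections generate NE(X_Σ); each relation:

  P={0,7}:  v_{0} + v_{7} = 0  ⟹  sig = (2;())
  P={2,6}:  v_{2} + v_{6} = v_{0} + v_{4}  ⟹  sig = (2;(1,1))
  P={3,10}:  v_{3} + v_{10} = v_{4} + v_{7}  ⟹  sig = (2;(1,1))
  P={8,9}:  v_{8} + v_{9} = v_{4} + v_{7}  ⟹  sig = (2;(1,1))
  P={0,9}:  v_{0} + v_{9} = v_{3} + v_{4} + v_{6}  ⟹  sig = (2;(1,1,1))
  P={0,10}:  v_{0} + v_{10} = v_{4} + v_{6} + v_{8}  ⟹  sig = (2;(1,1,1))
  P={2,7}:  v_{2} + v_{7} = v_{3} + v_{4} + v_{8}  ⟹  sig = (2;(1,1,1))
  P={2,9}:  v_{2} + v_{9} = v_{3} + 2·v_{4}  ⟹  sig = (2;(1,2))
  P={2,10}:  v_{2} + v_{10} = 2·v_{4} + v_{8}  ⟹  sig = (2;(1,2))
  P={9,10}:  v_{9} + v_{10} = 2·v_{4} + v_{6} + 2·v_{7}  ⟹  sig = (2;(1,2,2))
  P={1,4,5}:  v_{1} + v_{4} + v_{5} = 0  ⟹  sig = (3;())
  P={3,6,8}:  v_{3} + v_{6} + v_{8} = 0  ⟹  sig = (3;())
  P={1,2,5}:  v_{1} + v_{2} + v_{5} = v_{0} + v_{3} + v_{8}  ⟹  sig = (3;(1,1,1))
  P={1,5,9}:  v_{1} + v_{5} + v_{9} = v_{3} + v_{6} + v_{7}  ⟹  sig = (3;(1,1,1))
  P={1,5,10}:  v_{1} + v_{5} + v_{10} = v_{6} + v_{7} + v_{8}  ⟹  sig = (3;(1,1,1))
  P={0,3,4,8}:  v_{0} + v_{3} + v_{4} + v_{8} = v_{2}  ⟹  sig = (4;(1))
  P={3,4,6,7}:  v_{3} + v_{4} + v_{6} + v_{7} = v_{9}  ⟹  sig = (4;(1))
  P={4,6,7,8}:  v_{4} + v_{6} + v_{7} + v_{8} = v_{10}  ⟹  sig = (4;(1))

Hence PRS(X_Σ) =
[(2;()), (2;(1,1)), (2;(1,1)), (2;(1,1)), (2;(1,1,1)), (2;(1,1,1)), (2;(1,1,1)), (2;(1,2)), (2;(1,2)), (2;(1,2,2)), (3;()), (3;()), (3;(1,1,1)), (3;(1,1,1)), (3;(1,1,1)), (4;(1)), (4;(1)), (4;(1))]


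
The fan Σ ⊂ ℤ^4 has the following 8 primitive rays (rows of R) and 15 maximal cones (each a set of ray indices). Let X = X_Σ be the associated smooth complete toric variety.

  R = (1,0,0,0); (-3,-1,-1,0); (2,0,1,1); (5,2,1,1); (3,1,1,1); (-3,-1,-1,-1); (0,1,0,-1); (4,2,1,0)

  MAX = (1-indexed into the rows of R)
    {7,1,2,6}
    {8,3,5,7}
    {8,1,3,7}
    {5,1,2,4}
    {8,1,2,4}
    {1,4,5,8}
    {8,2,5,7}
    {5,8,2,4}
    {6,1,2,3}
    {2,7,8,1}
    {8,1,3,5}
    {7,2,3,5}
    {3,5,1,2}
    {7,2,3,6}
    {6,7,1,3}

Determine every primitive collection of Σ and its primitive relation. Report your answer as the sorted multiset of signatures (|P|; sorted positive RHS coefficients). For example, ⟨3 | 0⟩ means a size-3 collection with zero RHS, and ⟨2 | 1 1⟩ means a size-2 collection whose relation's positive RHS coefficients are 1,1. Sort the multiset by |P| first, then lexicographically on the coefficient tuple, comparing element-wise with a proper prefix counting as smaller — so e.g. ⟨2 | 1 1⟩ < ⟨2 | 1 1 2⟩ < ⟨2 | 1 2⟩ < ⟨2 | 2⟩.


9 minimal non-faces of Δ(Σ) (on 8 rays):

  {5,6}:  v_{5} + v_{6} = 0  ⟹  sig = ⟨2 | 0⟩
  {6,8}:  v_{6} + v_{8} = v_{1} + v_{7}  ⟹  sig = ⟨2 | 1 1⟩
  {4,6}:  v_{4} + v_{6} = v_{1} + v_{2} + v_{8}  ⟹  sig = ⟨2 | 1 1 1⟩
  {3,4}:  v_{3} + v_{4} = v_{1} + 2·v_{5}  ⟹  sig = ⟨2 | 1 2⟩
  {4,7}:  v_{4} + v_{7} = v_{2} + 2·v_{8}  ⟹  sig = ⟨2 | 1 2⟩
  {1,5,7}:  v_{1} + v_{5} + v_{7} = v_{8}  ⟹  sig = ⟨3 | 1⟩
  {2,3,8}:  v_{2} + v_{3} + v_{8} = v_{5}  ⟹  sig = ⟨3 | 1⟩
  {1,2,3,7}:  v_{1} + v_{2} + v_{3} + v_{7} = 0  ⟹  sig = ⟨4 | 0⟩
  {1,2,5,8}:  v_{1} + v_{2} + v_{5} + v_{8} = v_{4}  ⟹  sig = ⟨4 | 1⟩

Signatures (|P|; sorted positive RHS coefficients), sorted:
    |P|=2: 5 collections, coeffs (), (1,1), (1,1,1), (1,2), (1,2)
    |P|=3: 2 collections, coeffs (1), (1)
    |P|=4: 2 collections, coeffs (), (1)
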